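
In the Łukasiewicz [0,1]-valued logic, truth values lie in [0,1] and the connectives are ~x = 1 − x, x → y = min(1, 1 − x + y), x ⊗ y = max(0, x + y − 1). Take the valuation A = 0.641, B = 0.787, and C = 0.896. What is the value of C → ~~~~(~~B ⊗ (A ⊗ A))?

~B = 1 − 0.787 = 0.213
~~B = 1 − 0.213 = 0.787
A ⊗ A = max(0, 0.641 + 0.641 − 1) = max(0, 0.282) = 0.282
~~B ⊗ (A ⊗ A) = max(0, 0.787 + 0.282 − 1) = max(0, 0.069) = 0.069
~(~~B ⊗ (A ⊗ A)) = 1 − 0.069 = 0.931
~~(~~B ⊗ (A ⊗ A)) = 1 − 0.931 = 0.069
~~~(~~B ⊗ (A ⊗ A)) = 1 − 0.069 = 0.931
~~~~(~~B ⊗ (A ⊗ A)) = 1 − 0.931 = 0.069
C → ~~~~(~~B ⊗ (A ⊗ A)) = min(1, 1 − 0.896 + 0.069) = min(1, 0.173) = 0.173

0.173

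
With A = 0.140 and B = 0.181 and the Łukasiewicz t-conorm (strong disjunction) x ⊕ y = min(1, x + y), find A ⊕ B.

0.321

A ⊕ B = min(1, 0.140 + 0.181) = min(1, 0.321) = 0.321
For comparison, the Gödel t-conorm max(x, y) would give 0.181.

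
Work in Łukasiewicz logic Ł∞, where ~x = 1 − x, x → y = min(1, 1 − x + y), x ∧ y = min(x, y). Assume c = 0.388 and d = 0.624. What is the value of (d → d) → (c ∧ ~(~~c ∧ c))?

d → d = min(1, 1 − 0.624 + 0.624) = min(1, 1.000) = 1.000
~c = 1 − 0.388 = 0.612
~~c = 1 − 0.612 = 0.388
~~c ∧ c = min(0.388, 0.388) = 0.388
~(~~c ∧ c) = 1 − 0.388 = 0.612
c ∧ ~(~~c ∧ c) = min(0.388, 0.612) = 0.388
(d → d) → (c ∧ ~(~~c ∧ c)) = min(1, 1 − 1.000 + 0.388) = min(1, 0.388) = 0.388

0.388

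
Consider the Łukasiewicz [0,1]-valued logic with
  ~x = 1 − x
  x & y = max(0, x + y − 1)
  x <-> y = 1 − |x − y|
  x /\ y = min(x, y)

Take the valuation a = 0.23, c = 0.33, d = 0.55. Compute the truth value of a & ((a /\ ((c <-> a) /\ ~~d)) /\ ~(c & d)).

0.00

c <-> a = 1 − |0.33 − 0.23| = 1 − 0.10 = 0.90
~d = 1 − 0.55 = 0.45
~~d = 1 − 0.45 = 0.55
(c <-> a) /\ ~~d = min(0.90, 0.55) = 0.55
a /\ ((c <-> a) /\ ~~d) = min(0.23, 0.55) = 0.23
c & d = max(0, 0.33 + 0.55 − 1) = max(0, -0.12) = 0.00
~(c & d) = 1 − 0.00 = 1.00
(a /\ ((c <-> a) /\ ~~d)) /\ ~(c & d) = min(0.23, 1.00) = 0.23
a & ((a /\ ((c <-> a) /\ ~~d)) /\ ~(c & d)) = max(0, 0.23 + 0.23 − 1) = max(0, -0.54) = 0.00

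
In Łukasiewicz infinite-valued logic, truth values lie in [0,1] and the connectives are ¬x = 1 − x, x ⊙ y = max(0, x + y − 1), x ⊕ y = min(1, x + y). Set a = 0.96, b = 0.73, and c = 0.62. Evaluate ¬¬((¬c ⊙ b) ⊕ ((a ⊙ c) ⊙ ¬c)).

0.11

¬c = 1 − 0.62 = 0.38
¬c ⊙ b = max(0, 0.38 + 0.73 − 1) = max(0, 0.11) = 0.11
a ⊙ c = max(0, 0.96 + 0.62 − 1) = max(0, 0.58) = 0.58
(a ⊙ c) ⊙ ¬c = max(0, 0.58 + 0.38 − 1) = max(0, -0.04) = 0.00
(¬c ⊙ b) ⊕ ((a ⊙ c) ⊙ ¬c) = min(1, 0.11 + 0.00) = min(1, 0.11) = 0.11
¬((¬c ⊙ b) ⊕ ((a ⊙ c) ⊙ ¬c)) = 1 − 0.11 = 0.89
¬¬((¬c ⊙ b) ⊕ ((a ⊙ c) ⊙ ¬c)) = 1 − 0.89 = 0.11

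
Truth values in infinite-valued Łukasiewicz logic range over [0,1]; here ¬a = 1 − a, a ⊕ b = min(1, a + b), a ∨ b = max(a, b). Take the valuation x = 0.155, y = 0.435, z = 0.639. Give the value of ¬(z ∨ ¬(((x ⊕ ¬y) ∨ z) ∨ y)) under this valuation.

¬y = 1 − 0.435 = 0.565
x ⊕ ¬y = min(1, 0.155 + 0.565) = min(1, 0.720) = 0.720
(x ⊕ ¬y) ∨ z = max(0.720, 0.639) = 0.720
((x ⊕ ¬y) ∨ z) ∨ y = max(0.720, 0.435) = 0.720
¬(((x ⊕ ¬y) ∨ z) ∨ y) = 1 − 0.720 = 0.280
z ∨ ¬(((x ⊕ ¬y) ∨ z) ∨ y) = max(0.639, 0.280) = 0.639
¬(z ∨ ¬(((x ⊕ ¬y) ∨ z) ∨ y)) = 1 − 0.639 = 0.361

0.361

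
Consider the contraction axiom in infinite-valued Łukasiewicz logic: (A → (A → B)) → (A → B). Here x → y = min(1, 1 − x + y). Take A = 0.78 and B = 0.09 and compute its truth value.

0.78

A → B = min(1, 1 − 0.78 + 0.09) = min(1, 0.31) = 0.31
A → (A → B) = min(1, 1 − 0.78 + 0.31) = min(1, 0.53) = 0.53
(A → (A → B)) → (A → B) = min(1, 1 − 0.53 + 0.31) = min(1, 0.78) = 0.78
(The value 0.78 < 1 shows this instance is not satisfied; fails in Ł∞ (the t-norm is not idempotent).)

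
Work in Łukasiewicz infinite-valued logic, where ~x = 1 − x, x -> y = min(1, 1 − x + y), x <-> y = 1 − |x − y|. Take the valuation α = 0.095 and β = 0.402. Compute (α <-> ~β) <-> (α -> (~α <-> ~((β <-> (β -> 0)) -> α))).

0.497

~β = 1 − 0.402 = 0.598
α <-> ~β = 1 − |0.095 − 0.598| = 1 − 0.503 = 0.497
~α = 1 − 0.095 = 0.905
β -> 0 = min(1, 1 − 0.402 + 0.000) = min(1, 0.598) = 0.598
β <-> (β -> 0) = 1 − |0.402 − 0.598| = 1 − 0.196 = 0.804
(β <-> (β -> 0)) -> α = min(1, 1 − 0.804 + 0.095) = min(1, 0.291) = 0.291
~((β <-> (β -> 0)) -> α) = 1 − 0.291 = 0.709
~α <-> ~((β <-> (β -> 0)) -> α) = 1 − |0.905 − 0.709| = 1 − 0.196 = 0.804
α -> (~α <-> ~((β <-> (β -> 0)) -> α)) = min(1, 1 − 0.095 + 0.804) = min(1, 1.709) = 1.000
(α <-> ~β) <-> (α -> (~α <-> ~((β <-> (β -> 0)) -> α))) = 1 − |0.497 − 1.000| = 1 − 0.503 = 0.497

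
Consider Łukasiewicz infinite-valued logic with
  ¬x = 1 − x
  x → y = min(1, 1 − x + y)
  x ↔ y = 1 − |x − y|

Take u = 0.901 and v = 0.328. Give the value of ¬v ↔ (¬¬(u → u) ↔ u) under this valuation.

0.771

¬v = 1 − 0.328 = 0.672
u → u = min(1, 1 − 0.901 + 0.901) = min(1, 1.000) = 1.000
¬(u → u) = 1 − 1.000 = 0.000
¬¬(u → u) = 1 − 0.000 = 1.000
¬¬(u → u) ↔ u = 1 − |1.000 − 0.901| = 1 − 0.099 = 0.901
¬v ↔ (¬¬(u → u) ↔ u) = 1 − |0.672 − 0.901| = 1 − 0.229 = 0.771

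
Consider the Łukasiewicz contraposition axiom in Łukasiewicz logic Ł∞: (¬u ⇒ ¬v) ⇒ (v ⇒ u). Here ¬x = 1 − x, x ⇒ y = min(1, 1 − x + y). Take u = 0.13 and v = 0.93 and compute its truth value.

¬u = 1 − 0.13 = 0.87
¬v = 1 − 0.93 = 0.07
¬u ⇒ ¬v = min(1, 1 − 0.87 + 0.07) = min(1, 0.20) = 0.20
v ⇒ u = min(1, 1 − 0.93 + 0.13) = min(1, 0.20) = 0.20
(¬u ⇒ ¬v) ⇒ (v ⇒ u) = min(1, 1 − 0.20 + 0.20) = min(1, 1.00) = 1.00
(As expected: an axiom of Ł∞, always 1.)

1.00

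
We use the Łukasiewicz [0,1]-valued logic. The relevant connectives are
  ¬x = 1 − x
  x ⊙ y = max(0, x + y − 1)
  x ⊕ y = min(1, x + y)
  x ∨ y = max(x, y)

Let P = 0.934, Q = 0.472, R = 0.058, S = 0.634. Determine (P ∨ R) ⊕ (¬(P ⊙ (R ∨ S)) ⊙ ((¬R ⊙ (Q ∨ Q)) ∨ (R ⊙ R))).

P ∨ R = max(0.934, 0.058) = 0.934
R ∨ S = max(0.058, 0.634) = 0.634
P ⊙ (R ∨ S) = max(0, 0.934 + 0.634 − 1) = max(0, 0.568) = 0.568
¬(P ⊙ (R ∨ S)) = 1 − 0.568 = 0.432
¬R = 1 − 0.058 = 0.942
Q ∨ Q = max(0.472, 0.472) = 0.472
¬R ⊙ (Q ∨ Q) = max(0, 0.942 + 0.472 − 1) = max(0, 0.414) = 0.414
R ⊙ R = max(0, 0.058 + 0.058 − 1) = max(0, -0.884) = 0.000
(¬R ⊙ (Q ∨ Q)) ∨ (R ⊙ R) = max(0.414, 0.000) = 0.414
¬(P ⊙ (R ∨ S)) ⊙ ((¬R ⊙ (Q ∨ Q)) ∨ (R ⊙ R)) = max(0, 0.432 + 0.414 − 1) = max(0, -0.154) = 0.000
(P ∨ R) ⊕ (¬(P ⊙ (R ∨ S)) ⊙ ((¬R ⊙ (Q ∨ Q)) ∨ (R ⊙ R))) = min(1, 0.934 + 0.000) = min(1, 0.934) = 0.934

0.934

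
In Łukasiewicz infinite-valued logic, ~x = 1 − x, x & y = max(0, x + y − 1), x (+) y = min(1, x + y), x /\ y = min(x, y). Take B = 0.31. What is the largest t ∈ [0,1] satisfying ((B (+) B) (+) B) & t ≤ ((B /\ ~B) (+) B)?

0.69

B (+) B = min(1, 0.31 + 0.31) = min(1, 0.62) = 0.62
(B (+) B) (+) B = min(1, 0.62 + 0.31) = min(1, 0.93) = 0.93
So the left factor is (B (+) B) (+) B = 0.93.
~B = 1 − 0.31 = 0.69
B /\ ~B = min(0.31, 0.69) = 0.31
(B /\ ~B) (+) B = min(1, 0.31 + 0.31) = min(1, 0.62) = 0.62
So the right-hand bound is (B /\ ~B) (+) B = 0.62.
The residuum of the Łukasiewicz t-norm gives the supremum: min(1, 1 − 0.93 + 0.62).
1 − 0.93 + 0.62 = 0.69, so t = min(1, 0.69) = 0.69.
Check: 0.93 & 0.69 = max(0, 0.62) = 0.62 ≤ 0.62.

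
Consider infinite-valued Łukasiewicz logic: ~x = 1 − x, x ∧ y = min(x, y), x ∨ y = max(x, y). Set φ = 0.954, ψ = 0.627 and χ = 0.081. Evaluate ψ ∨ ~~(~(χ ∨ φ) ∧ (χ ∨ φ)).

χ ∨ φ = max(0.081, 0.954) = 0.954
~(χ ∨ φ) = 1 − 0.954 = 0.046
~(χ ∨ φ) ∧ (χ ∨ φ) = min(0.046, 0.954) = 0.046
~(~(χ ∨ φ) ∧ (χ ∨ φ)) = 1 − 0.046 = 0.954
~~(~(χ ∨ φ) ∧ (χ ∨ φ)) = 1 − 0.954 = 0.046
ψ ∨ ~~(~(χ ∨ φ) ∧ (χ ∨ φ)) = max(0.627, 0.046) = 0.627

0.627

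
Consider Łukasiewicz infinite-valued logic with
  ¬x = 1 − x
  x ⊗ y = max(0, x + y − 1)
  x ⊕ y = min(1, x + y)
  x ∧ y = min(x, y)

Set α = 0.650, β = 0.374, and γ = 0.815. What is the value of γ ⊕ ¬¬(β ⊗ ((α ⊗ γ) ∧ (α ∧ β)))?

α ⊗ γ = max(0, 0.650 + 0.815 − 1) = max(0, 0.465) = 0.465
α ∧ β = min(0.650, 0.374) = 0.374
(α ⊗ γ) ∧ (α ∧ β) = min(0.465, 0.374) = 0.374
β ⊗ ((α ⊗ γ) ∧ (α ∧ β)) = max(0, 0.374 + 0.374 − 1) = max(0, -0.252) = 0.000
¬(β ⊗ ((α ⊗ γ) ∧ (α ∧ β))) = 1 − 0.000 = 1.000
¬¬(β ⊗ ((α ⊗ γ) ∧ (α ∧ β))) = 1 − 1.000 = 0.000
γ ⊕ ¬¬(β ⊗ ((α ⊗ γ) ∧ (α ∧ β))) = min(1, 0.815 + 0.000) = min(1, 0.815) = 0.815

0.815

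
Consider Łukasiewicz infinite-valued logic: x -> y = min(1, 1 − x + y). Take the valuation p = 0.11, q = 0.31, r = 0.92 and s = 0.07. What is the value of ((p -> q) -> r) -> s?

p -> q = min(1, 1 − 0.11 + 0.31) = min(1, 1.20) = 1.00
(p -> q) -> r = min(1, 1 − 1.00 + 0.92) = min(1, 0.92) = 0.92
((p -> q) -> r) -> s = min(1, 1 − 0.92 + 0.07) = min(1, 0.15) = 0.15

0.15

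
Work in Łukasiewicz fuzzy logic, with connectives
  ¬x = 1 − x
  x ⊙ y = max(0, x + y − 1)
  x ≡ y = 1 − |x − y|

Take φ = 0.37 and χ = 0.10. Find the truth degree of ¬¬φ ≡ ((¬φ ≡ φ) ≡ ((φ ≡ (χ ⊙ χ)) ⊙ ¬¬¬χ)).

¬φ = 1 − 0.37 = 0.63
¬¬φ = 1 − 0.63 = 0.37
¬φ ≡ φ = 1 − |0.63 − 0.37| = 1 − 0.26 = 0.74
χ ⊙ χ = max(0, 0.10 + 0.10 − 1) = max(0, -0.80) = 0.00
φ ≡ (χ ⊙ χ) = 1 − |0.37 − 0.00| = 1 − 0.37 = 0.63
¬χ = 1 − 0.10 = 0.90
¬¬χ = 1 − 0.90 = 0.10
¬¬¬χ = 1 − 0.10 = 0.90
(φ ≡ (χ ⊙ χ)) ⊙ ¬¬¬χ = max(0, 0.63 + 0.90 − 1) = max(0, 0.53) = 0.53
(¬φ ≡ φ) ≡ ((φ ≡ (χ ⊙ χ)) ⊙ ¬¬¬χ) = 1 − |0.74 − 0.53| = 1 − 0.21 = 0.79
¬¬φ ≡ ((¬φ ≡ φ) ≡ ((φ ≡ (χ ⊙ χ)) ⊙ ¬¬¬χ)) = 1 − |0.37 − 0.79| = 1 − 0.42 = 0.58

0.58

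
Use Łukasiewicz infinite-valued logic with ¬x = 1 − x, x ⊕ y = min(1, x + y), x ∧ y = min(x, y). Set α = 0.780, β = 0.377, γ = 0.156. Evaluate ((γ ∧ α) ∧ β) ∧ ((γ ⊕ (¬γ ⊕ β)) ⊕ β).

0.156

γ ∧ α = min(0.156, 0.780) = 0.156
(γ ∧ α) ∧ β = min(0.156, 0.377) = 0.156
¬γ = 1 − 0.156 = 0.844
¬γ ⊕ β = min(1, 0.844 + 0.377) = min(1, 1.221) = 1.000
γ ⊕ (¬γ ⊕ β) = min(1, 0.156 + 1.000) = min(1, 1.156) = 1.000
(γ ⊕ (¬γ ⊕ β)) ⊕ β = min(1, 1.000 + 0.377) = min(1, 1.377) = 1.000
((γ ∧ α) ∧ β) ∧ ((γ ⊕ (¬γ ⊕ β)) ⊕ β) = min(0.156, 1.000) = 0.156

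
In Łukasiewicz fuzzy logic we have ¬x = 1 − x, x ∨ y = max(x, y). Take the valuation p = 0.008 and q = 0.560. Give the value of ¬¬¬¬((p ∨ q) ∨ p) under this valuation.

p ∨ q = max(0.008, 0.560) = 0.560
(p ∨ q) ∨ p = max(0.560, 0.008) = 0.560
¬((p ∨ q) ∨ p) = 1 − 0.560 = 0.440
¬¬((p ∨ q) ∨ p) = 1 − 0.440 = 0.560
¬¬¬((p ∨ q) ∨ p) = 1 − 0.560 = 0.440
¬¬¬¬((p ∨ q) ∨ p) = 1 − 0.440 = 0.560

0.560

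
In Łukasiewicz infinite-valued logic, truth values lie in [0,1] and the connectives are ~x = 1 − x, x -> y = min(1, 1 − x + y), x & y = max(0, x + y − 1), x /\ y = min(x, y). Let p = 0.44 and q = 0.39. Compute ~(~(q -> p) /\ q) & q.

0.39

q -> p = min(1, 1 − 0.39 + 0.44) = min(1, 1.05) = 1.00
~(q -> p) = 1 − 1.00 = 0.00
~(q -> p) /\ q = min(0.00, 0.39) = 0.00
~(~(q -> p) /\ q) = 1 − 0.00 = 1.00
~(~(q -> p) /\ q) & q = max(0, 1.00 + 0.39 − 1) = max(0, 0.39) = 0.39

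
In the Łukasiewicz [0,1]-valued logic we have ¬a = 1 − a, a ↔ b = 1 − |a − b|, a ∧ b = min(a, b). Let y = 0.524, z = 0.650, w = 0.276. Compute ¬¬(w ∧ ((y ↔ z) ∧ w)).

0.276

y ↔ z = 1 − |0.524 − 0.650| = 1 − 0.126 = 0.874
(y ↔ z) ∧ w = min(0.874, 0.276) = 0.276
w ∧ ((y ↔ z) ∧ w) = min(0.276, 0.276) = 0.276
¬(w ∧ ((y ↔ z) ∧ w)) = 1 − 0.276 = 0.724
¬¬(w ∧ ((y ↔ z) ∧ w)) = 1 − 0.724 = 0.276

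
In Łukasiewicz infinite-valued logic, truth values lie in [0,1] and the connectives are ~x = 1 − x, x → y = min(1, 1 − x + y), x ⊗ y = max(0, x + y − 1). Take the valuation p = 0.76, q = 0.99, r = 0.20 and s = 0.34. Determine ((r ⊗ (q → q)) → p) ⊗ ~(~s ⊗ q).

0.35

q → q = min(1, 1 − 0.99 + 0.99) = min(1, 1.00) = 1.00
r ⊗ (q → q) = max(0, 0.20 + 1.00 − 1) = max(0, 0.20) = 0.20
(r ⊗ (q → q)) → p = min(1, 1 − 0.20 + 0.76) = min(1, 1.56) = 1.00
~s = 1 − 0.34 = 0.66
~s ⊗ q = max(0, 0.66 + 0.99 − 1) = max(0, 0.65) = 0.65
~(~s ⊗ q) = 1 − 0.65 = 0.35
((r ⊗ (q → q)) → p) ⊗ ~(~s ⊗ q) = max(0, 1.00 + 0.35 − 1) = max(0, 0.35) = 0.35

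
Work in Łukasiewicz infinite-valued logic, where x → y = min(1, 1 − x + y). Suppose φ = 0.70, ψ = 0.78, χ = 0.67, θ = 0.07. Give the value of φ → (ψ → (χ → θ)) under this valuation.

χ → θ = min(1, 1 − 0.67 + 0.07) = min(1, 0.40) = 0.40
ψ → (χ → θ) = min(1, 1 − 0.78 + 0.40) = min(1, 0.62) = 0.62
φ → (ψ → (χ → θ)) = min(1, 1 − 0.70 + 0.62) = min(1, 0.92) = 0.92

0.92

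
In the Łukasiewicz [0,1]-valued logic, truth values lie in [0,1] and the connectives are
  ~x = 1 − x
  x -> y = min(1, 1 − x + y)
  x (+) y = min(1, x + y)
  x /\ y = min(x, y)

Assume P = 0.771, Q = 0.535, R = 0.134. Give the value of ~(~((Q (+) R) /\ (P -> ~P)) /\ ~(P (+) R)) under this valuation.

Q (+) R = min(1, 0.535 + 0.134) = min(1, 0.669) = 0.669
~P = 1 − 0.771 = 0.229
P -> ~P = min(1, 1 − 0.771 + 0.229) = min(1, 0.458) = 0.458
(Q (+) R) /\ (P -> ~P) = min(0.669, 0.458) = 0.458
~((Q (+) R) /\ (P -> ~P)) = 1 − 0.458 = 0.542
P (+) R = min(1, 0.771 + 0.134) = min(1, 0.905) = 0.905
~(P (+) R) = 1 − 0.905 = 0.095
~((Q (+) R) /\ (P -> ~P)) /\ ~(P (+) R) = min(0.542, 0.095) = 0.095
~(~((Q (+) R) /\ (P -> ~P)) /\ ~(P (+) R)) = 1 − 0.095 = 0.905

0.905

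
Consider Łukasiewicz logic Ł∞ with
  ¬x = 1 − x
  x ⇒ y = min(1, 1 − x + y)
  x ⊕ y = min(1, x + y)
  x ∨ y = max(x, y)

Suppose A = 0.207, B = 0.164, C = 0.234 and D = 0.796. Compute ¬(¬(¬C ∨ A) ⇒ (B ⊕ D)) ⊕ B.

0.164

¬C = 1 − 0.234 = 0.766
¬C ∨ A = max(0.766, 0.207) = 0.766
¬(¬C ∨ A) = 1 − 0.766 = 0.234
B ⊕ D = min(1, 0.164 + 0.796) = min(1, 0.960) = 0.960
¬(¬C ∨ A) ⇒ (B ⊕ D) = min(1, 1 − 0.234 + 0.960) = min(1, 1.726) = 1.000
¬(¬(¬C ∨ A) ⇒ (B ⊕ D)) = 1 − 1.000 = 0.000
¬(¬(¬C ∨ A) ⇒ (B ⊕ D)) ⊕ B = min(1, 0.000 + 0.164) = min(1, 0.164) = 0.164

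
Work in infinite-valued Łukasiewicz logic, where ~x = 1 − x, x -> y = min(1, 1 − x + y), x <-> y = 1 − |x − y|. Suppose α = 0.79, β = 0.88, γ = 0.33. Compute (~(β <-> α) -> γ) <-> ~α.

0.21

β <-> α = 1 − |0.88 − 0.79| = 1 − 0.09 = 0.91
~(β <-> α) = 1 − 0.91 = 0.09
~(β <-> α) -> γ = min(1, 1 − 0.09 + 0.33) = min(1, 1.24) = 1.00
~α = 1 − 0.79 = 0.21
(~(β <-> α) -> γ) <-> ~α = 1 − |1.00 − 0.21| = 1 − 0.79 = 0.21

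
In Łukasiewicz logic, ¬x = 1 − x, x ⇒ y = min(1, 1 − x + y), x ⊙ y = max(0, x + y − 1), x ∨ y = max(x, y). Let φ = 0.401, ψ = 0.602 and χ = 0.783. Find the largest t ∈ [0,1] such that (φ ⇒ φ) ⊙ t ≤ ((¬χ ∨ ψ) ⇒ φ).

0.799

φ ⇒ φ = min(1, 1 − 0.401 + 0.401) = min(1, 1.000) = 1.000
So the left factor is φ ⇒ φ = 1.000.
¬χ = 1 − 0.783 = 0.217
¬χ ∨ ψ = max(0.217, 0.602) = 0.602
(¬χ ∨ ψ) ⇒ φ = min(1, 1 − 0.602 + 0.401) = min(1, 0.799) = 0.799
So the right-hand bound is (¬χ ∨ ψ) ⇒ φ = 0.799.
The residuum of the Łukasiewicz t-norm gives the supremum: min(1, 1 − 1.000 + 0.799).
1 − 1.000 + 0.799 = 0.799, so t = min(1, 0.799) = 0.799.
Check: 1.000 ⊙ 0.799 = max(0, 0.799) = 0.799 ≤ 0.799.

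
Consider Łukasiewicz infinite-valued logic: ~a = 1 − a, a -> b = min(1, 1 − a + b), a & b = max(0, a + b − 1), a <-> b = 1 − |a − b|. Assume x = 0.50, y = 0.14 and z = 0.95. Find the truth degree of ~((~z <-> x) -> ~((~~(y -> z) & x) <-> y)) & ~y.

0.05

~z = 1 − 0.95 = 0.05
~z <-> x = 1 − |0.05 − 0.50| = 1 − 0.45 = 0.55
y -> z = min(1, 1 − 0.14 + 0.95) = min(1, 1.81) = 1.00
~(y -> z) = 1 − 1.00 = 0.00
~~(y -> z) = 1 − 0.00 = 1.00
~~(y -> z) & x = max(0, 1.00 + 0.50 − 1) = max(0, 0.50) = 0.50
(~~(y -> z) & x) <-> y = 1 − |0.50 − 0.14| = 1 − 0.36 = 0.64
~((~~(y -> z) & x) <-> y) = 1 − 0.64 = 0.36
(~z <-> x) -> ~((~~(y -> z) & x) <-> y) = min(1, 1 − 0.55 + 0.36) = min(1, 0.81) = 0.81
~((~z <-> x) -> ~((~~(y -> z) & x) <-> y)) = 1 − 0.81 = 0.19
~y = 1 − 0.14 = 0.86
~((~z <-> x) -> ~((~~(y -> z) & x) <-> y)) & ~y = max(0, 0.19 + 0.86 − 1) = max(0, 0.05) = 0.05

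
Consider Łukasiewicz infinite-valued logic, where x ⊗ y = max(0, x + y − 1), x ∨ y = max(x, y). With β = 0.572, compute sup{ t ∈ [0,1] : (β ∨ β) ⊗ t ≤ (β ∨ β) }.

β ∨ β = max(0.572, 0.572) = 0.572
So the left factor is β ∨ β = 0.572.
So the right-hand bound is β ∨ β = 0.572.
The residuum of the Łukasiewicz t-norm gives the supremum: min(1, 1 − 0.572 + 0.572).
1 − 0.572 + 0.572 = 1.000, so t = min(1, 1.000) = 1.000.
Check: 0.572 ⊗ 1.000 = max(0, 0.572) = 0.572 ≤ 0.572.

1.000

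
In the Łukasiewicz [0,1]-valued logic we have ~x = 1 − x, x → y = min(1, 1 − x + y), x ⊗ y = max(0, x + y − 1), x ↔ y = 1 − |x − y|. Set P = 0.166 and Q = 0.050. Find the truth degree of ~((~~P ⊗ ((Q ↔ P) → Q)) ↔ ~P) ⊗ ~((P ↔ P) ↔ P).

~P = 1 − 0.166 = 0.834
~~P = 1 − 0.834 = 0.166
Q ↔ P = 1 − |0.050 − 0.166| = 1 − 0.116 = 0.884
(Q ↔ P) → Q = min(1, 1 − 0.884 + 0.050) = min(1, 0.166) = 0.166
~~P ⊗ ((Q ↔ P) → Q) = max(0, 0.166 + 0.166 − 1) = max(0, -0.668) = 0.000
(~~P ⊗ ((Q ↔ P) → Q)) ↔ ~P = 1 − |0.000 − 0.834| = 1 − 0.834 = 0.166
~((~~P ⊗ ((Q ↔ P) → Q)) ↔ ~P) = 1 − 0.166 = 0.834
P ↔ P = 1 − |0.166 − 0.166| = 1 − 0.000 = 1.000
(P ↔ P) ↔ P = 1 − |1.000 − 0.166| = 1 − 0.834 = 0.166
~((P ↔ P) ↔ P) = 1 − 0.166 = 0.834
~((~~P ⊗ ((Q ↔ P) → Q)) ↔ ~P) ⊗ ~((P ↔ P) ↔ P) = max(0, 0.834 + 0.834 − 1) = max(0, 0.668) = 0.668

0.668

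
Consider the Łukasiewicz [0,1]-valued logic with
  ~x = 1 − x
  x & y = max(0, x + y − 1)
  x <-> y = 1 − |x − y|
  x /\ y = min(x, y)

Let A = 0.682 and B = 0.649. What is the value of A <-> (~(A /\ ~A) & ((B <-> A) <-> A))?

~A = 1 − 0.682 = 0.318
A /\ ~A = min(0.682, 0.318) = 0.318
~(A /\ ~A) = 1 − 0.318 = 0.682
B <-> A = 1 − |0.649 − 0.682| = 1 − 0.033 = 0.967
(B <-> A) <-> A = 1 − |0.967 − 0.682| = 1 − 0.285 = 0.715
~(A /\ ~A) & ((B <-> A) <-> A) = max(0, 0.682 + 0.715 − 1) = max(0, 0.397) = 0.397
A <-> (~(A /\ ~A) & ((B <-> A) <-> A)) = 1 − |0.682 − 0.397| = 1 − 0.285 = 0.715

0.715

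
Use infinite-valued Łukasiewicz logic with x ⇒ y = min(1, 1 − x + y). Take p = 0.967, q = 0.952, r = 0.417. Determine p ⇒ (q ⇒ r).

q ⇒ r = min(1, 1 − 0.952 + 0.417) = min(1, 0.465) = 0.465
p ⇒ (q ⇒ r) = min(1, 1 − 0.967 + 0.465) = min(1, 0.498) = 0.498

0.498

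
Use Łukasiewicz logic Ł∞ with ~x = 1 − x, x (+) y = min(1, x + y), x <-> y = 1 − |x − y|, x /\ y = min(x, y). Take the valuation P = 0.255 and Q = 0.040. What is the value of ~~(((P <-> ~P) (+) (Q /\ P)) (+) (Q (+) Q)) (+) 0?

~P = 1 − 0.255 = 0.745
P <-> ~P = 1 − |0.255 − 0.745| = 1 − 0.490 = 0.510
Q /\ P = min(0.040, 0.255) = 0.040
(P <-> ~P) (+) (Q /\ P) = min(1, 0.510 + 0.040) = min(1, 0.550) = 0.550
Q (+) Q = min(1, 0.040 + 0.040) = min(1, 0.080) = 0.080
((P <-> ~P) (+) (Q /\ P)) (+) (Q (+) Q) = min(1, 0.550 + 0.080) = min(1, 0.630) = 0.630
~(((P <-> ~P) (+) (Q /\ P)) (+) (Q (+) Q)) = 1 − 0.630 = 0.370
~~(((P <-> ~P) (+) (Q /\ P)) (+) (Q (+) Q)) = 1 − 0.370 = 0.630
~~(((P <-> ~P) (+) (Q /\ P)) (+) (Q (+) Q)) (+) 0 = min(1, 0.630 + 0.000) = min(1, 0.630) = 0.630

0.630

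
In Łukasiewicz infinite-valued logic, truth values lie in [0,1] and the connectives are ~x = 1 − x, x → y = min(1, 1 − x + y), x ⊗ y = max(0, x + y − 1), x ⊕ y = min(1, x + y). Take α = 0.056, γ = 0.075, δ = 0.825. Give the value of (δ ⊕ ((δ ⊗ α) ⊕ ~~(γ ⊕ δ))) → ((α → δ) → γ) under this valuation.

0.075

δ ⊗ α = max(0, 0.825 + 0.056 − 1) = max(0, -0.119) = 0.000
γ ⊕ δ = min(1, 0.075 + 0.825) = min(1, 0.900) = 0.900
~(γ ⊕ δ) = 1 − 0.900 = 0.100
~~(γ ⊕ δ) = 1 − 0.100 = 0.900
(δ ⊗ α) ⊕ ~~(γ ⊕ δ) = min(1, 0.000 + 0.900) = min(1, 0.900) = 0.900
δ ⊕ ((δ ⊗ α) ⊕ ~~(γ ⊕ δ)) = min(1, 0.825 + 0.900) = min(1, 1.725) = 1.000
α → δ = min(1, 1 − 0.056 + 0.825) = min(1, 1.769) = 1.000
(α → δ) → γ = min(1, 1 − 1.000 + 0.075) = min(1, 0.075) = 0.075
(δ ⊕ ((δ ⊗ α) ⊕ ~~(γ ⊕ δ))) → ((α → δ) → γ) = min(1, 1 − 1.000 + 0.075) = min(1, 0.075) = 0.075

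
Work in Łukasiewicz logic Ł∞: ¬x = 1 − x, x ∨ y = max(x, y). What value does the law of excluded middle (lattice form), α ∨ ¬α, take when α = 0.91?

0.91

¬α = 1 − 0.91 = 0.09
α ∨ ¬α = max(0.91, 0.09) = 0.91
(The value 0.91 < 1 shows this instance is not satisfied; not a Ł∞-tautology — its value is max(a, 1−a).)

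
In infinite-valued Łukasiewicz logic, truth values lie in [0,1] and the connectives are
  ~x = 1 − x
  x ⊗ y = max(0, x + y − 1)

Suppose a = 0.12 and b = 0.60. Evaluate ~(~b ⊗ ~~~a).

0.72

~b = 1 − 0.60 = 0.40
~a = 1 − 0.12 = 0.88
~~a = 1 − 0.88 = 0.12
~~~a = 1 − 0.12 = 0.88
~b ⊗ ~~~a = max(0, 0.40 + 0.88 − 1) = max(0, 0.28) = 0.28
~(~b ⊗ ~~~a) = 1 − 0.28 = 0.72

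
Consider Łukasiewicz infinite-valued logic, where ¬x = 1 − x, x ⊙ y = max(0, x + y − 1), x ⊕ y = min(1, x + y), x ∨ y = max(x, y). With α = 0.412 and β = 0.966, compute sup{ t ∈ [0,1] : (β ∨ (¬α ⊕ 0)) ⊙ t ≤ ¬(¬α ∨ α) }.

0.446

¬α = 1 − 0.412 = 0.588
¬α ⊕ 0 = min(1, 0.588 + 0.000) = min(1, 0.588) = 0.588
β ∨ (¬α ⊕ 0) = max(0.966, 0.588) = 0.966
So the left factor is β ∨ (¬α ⊕ 0) = 0.966.
¬α ∨ α = max(0.588, 0.412) = 0.588
¬(¬α ∨ α) = 1 − 0.588 = 0.412
So the right-hand bound is ¬(¬α ∨ α) = 0.412.
The residuum of the Łukasiewicz t-norm gives the supremum: min(1, 1 − 0.966 + 0.412).
1 − 0.966 + 0.412 = 0.446, so t = min(1, 0.446) = 0.446.
Check: 0.966 ⊙ 0.446 = max(0, 0.412) = 0.412 ≤ 0.412.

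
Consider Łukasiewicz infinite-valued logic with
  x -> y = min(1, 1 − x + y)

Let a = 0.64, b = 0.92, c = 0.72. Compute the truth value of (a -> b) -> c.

0.72

a -> b = min(1, 1 − 0.64 + 0.92) = min(1, 1.28) = 1.00
(a -> b) -> c = min(1, 1 − 1.00 + 0.72) = min(1, 0.72) = 0.72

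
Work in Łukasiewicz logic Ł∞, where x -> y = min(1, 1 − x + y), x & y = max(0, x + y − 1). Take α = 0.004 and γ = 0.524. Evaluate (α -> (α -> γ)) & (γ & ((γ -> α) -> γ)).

α -> γ = min(1, 1 − 0.004 + 0.524) = min(1, 1.520) = 1.000
α -> (α -> γ) = min(1, 1 − 0.004 + 1.000) = min(1, 1.996) = 1.000
γ -> α = min(1, 1 − 0.524 + 0.004) = min(1, 0.480) = 0.480
(γ -> α) -> γ = min(1, 1 − 0.480 + 0.524) = min(1, 1.044) = 1.000
γ & ((γ -> α) -> γ) = max(0, 0.524 + 1.000 − 1) = max(0, 0.524) = 0.524
(α -> (α -> γ)) & (γ & ((γ -> α) -> γ)) = max(0, 1.000 + 0.524 − 1) = max(0, 0.524) = 0.524

0.524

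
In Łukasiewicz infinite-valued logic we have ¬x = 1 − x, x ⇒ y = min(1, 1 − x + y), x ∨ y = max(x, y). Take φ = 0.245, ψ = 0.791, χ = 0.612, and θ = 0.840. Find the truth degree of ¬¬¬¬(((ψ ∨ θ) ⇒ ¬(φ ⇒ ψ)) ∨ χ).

0.612

ψ ∨ θ = max(0.791, 0.840) = 0.840
φ ⇒ ψ = min(1, 1 − 0.245 + 0.791) = min(1, 1.546) = 1.000
¬(φ ⇒ ψ) = 1 − 1.000 = 0.000
(ψ ∨ θ) ⇒ ¬(φ ⇒ ψ) = min(1, 1 − 0.840 + 0.000) = min(1, 0.160) = 0.160
((ψ ∨ θ) ⇒ ¬(φ ⇒ ψ)) ∨ χ = max(0.160, 0.612) = 0.612
¬(((ψ ∨ θ) ⇒ ¬(φ ⇒ ψ)) ∨ χ) = 1 − 0.612 = 0.388
¬¬(((ψ ∨ θ) ⇒ ¬(φ ⇒ ψ)) ∨ χ) = 1 − 0.388 = 0.612
¬¬¬(((ψ ∨ θ) ⇒ ¬(φ ⇒ ψ)) ∨ χ) = 1 − 0.612 = 0.388
¬¬¬¬(((ψ ∨ θ) ⇒ ¬(φ ⇒ ψ)) ∨ χ) = 1 − 0.388 = 0.612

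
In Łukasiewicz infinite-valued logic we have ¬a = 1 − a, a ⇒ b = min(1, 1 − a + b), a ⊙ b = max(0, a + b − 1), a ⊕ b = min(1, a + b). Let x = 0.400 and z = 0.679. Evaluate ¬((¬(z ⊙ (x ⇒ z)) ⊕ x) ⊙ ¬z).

0.958

x ⇒ z = min(1, 1 − 0.400 + 0.679) = min(1, 1.279) = 1.000
z ⊙ (x ⇒ z) = max(0, 0.679 + 1.000 − 1) = max(0, 0.679) = 0.679
¬(z ⊙ (x ⇒ z)) = 1 − 0.679 = 0.321
¬(z ⊙ (x ⇒ z)) ⊕ x = min(1, 0.321 + 0.400) = min(1, 0.721) = 0.721
¬z = 1 − 0.679 = 0.321
(¬(z ⊙ (x ⇒ z)) ⊕ x) ⊙ ¬z = max(0, 0.721 + 0.321 − 1) = max(0, 0.042) = 0.042
¬((¬(z ⊙ (x ⇒ z)) ⊕ x) ⊙ ¬z) = 1 − 0.042 = 0.958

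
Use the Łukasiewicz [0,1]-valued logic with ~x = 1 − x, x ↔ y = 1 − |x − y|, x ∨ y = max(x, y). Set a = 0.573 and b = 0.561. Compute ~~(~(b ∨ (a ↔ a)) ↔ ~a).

a ↔ a = 1 − |0.573 − 0.573| = 1 − 0.000 = 1.000
b ∨ (a ↔ a) = max(0.561, 1.000) = 1.000
~(b ∨ (a ↔ a)) = 1 − 1.000 = 0.000
~a = 1 − 0.573 = 0.427
~(b ∨ (a ↔ a)) ↔ ~a = 1 − |0.000 − 0.427| = 1 − 0.427 = 0.573
~(~(b ∨ (a ↔ a)) ↔ ~a) = 1 − 0.573 = 0.427
~~(~(b ∨ (a ↔ a)) ↔ ~a) = 1 − 0.427 = 0.573

0.573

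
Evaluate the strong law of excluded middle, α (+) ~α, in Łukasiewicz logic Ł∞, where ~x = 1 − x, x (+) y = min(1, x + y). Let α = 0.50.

1.00

~α = 1 − 0.50 = 0.50
α (+) ~α = min(1, 0.50 + 0.50) = min(1, 1.00) = 1.00
(As expected: always 1 in Ł∞ since a ⊕ (1−a) = 1.)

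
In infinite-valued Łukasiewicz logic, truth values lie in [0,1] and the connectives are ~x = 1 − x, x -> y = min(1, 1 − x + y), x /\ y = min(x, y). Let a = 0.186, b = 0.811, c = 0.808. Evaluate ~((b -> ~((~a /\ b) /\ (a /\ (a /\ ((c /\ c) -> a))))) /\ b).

0.189

~a = 1 − 0.186 = 0.814
~a /\ b = min(0.814, 0.811) = 0.811
c /\ c = min(0.808, 0.808) = 0.808
(c /\ c) -> a = min(1, 1 − 0.808 + 0.186) = min(1, 0.378) = 0.378
a /\ ((c /\ c) -> a) = min(0.186, 0.378) = 0.186
a /\ (a /\ ((c /\ c) -> a)) = min(0.186, 0.186) = 0.186
(~a /\ b) /\ (a /\ (a /\ ((c /\ c) -> a))) = min(0.811, 0.186) = 0.186
~((~a /\ b) /\ (a /\ (a /\ ((c /\ c) -> a)))) = 1 − 0.186 = 0.814
b -> ~((~a /\ b) /\ (a /\ (a /\ ((c /\ c) -> a)))) = min(1, 1 − 0.811 + 0.814) = min(1, 1.003) = 1.000
(b -> ~((~a /\ b) /\ (a /\ (a /\ ((c /\ c) -> a))))) /\ b = min(1.000, 0.811) = 0.811
~((b -> ~((~a /\ b) /\ (a /\ (a /\ ((c /\ c) -> a))))) /\ b) = 1 − 0.811 = 0.189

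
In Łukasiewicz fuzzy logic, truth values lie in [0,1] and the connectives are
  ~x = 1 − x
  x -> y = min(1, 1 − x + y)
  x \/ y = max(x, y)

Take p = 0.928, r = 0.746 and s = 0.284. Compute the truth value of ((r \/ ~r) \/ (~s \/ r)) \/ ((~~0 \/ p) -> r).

~r = 1 − 0.746 = 0.254
r \/ ~r = max(0.746, 0.254) = 0.746
~s = 1 − 0.284 = 0.716
~s \/ r = max(0.716, 0.746) = 0.746
(r \/ ~r) \/ (~s \/ r) = max(0.746, 0.746) = 0.746
~0 = 1 − 0.000 = 1.000
~~0 = 1 − 1.000 = 0.000
~~0 \/ p = max(0.000, 0.928) = 0.928
(~~0 \/ p) -> r = min(1, 1 − 0.928 + 0.746) = min(1, 0.818) = 0.818
((r \/ ~r) \/ (~s \/ r)) \/ ((~~0 \/ p) -> r) = max(0.746, 0.818) = 0.818

0.818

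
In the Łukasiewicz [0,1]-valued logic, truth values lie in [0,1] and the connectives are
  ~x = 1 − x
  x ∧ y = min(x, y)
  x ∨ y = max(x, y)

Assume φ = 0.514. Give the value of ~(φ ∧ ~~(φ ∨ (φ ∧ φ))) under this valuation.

φ ∧ φ = min(0.514, 0.514) = 0.514
φ ∨ (φ ∧ φ) = max(0.514, 0.514) = 0.514
~(φ ∨ (φ ∧ φ)) = 1 − 0.514 = 0.486
~~(φ ∨ (φ ∧ φ)) = 1 − 0.486 = 0.514
φ ∧ ~~(φ ∨ (φ ∧ φ)) = min(0.514, 0.514) = 0.514
~(φ ∧ ~~(φ ∨ (φ ∧ φ))) = 1 − 0.514 = 0.486

0.486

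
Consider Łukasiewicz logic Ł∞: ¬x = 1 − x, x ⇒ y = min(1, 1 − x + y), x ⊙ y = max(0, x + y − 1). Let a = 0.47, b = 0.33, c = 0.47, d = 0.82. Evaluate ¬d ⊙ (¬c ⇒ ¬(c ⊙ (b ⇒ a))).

0.18

¬d = 1 − 0.82 = 0.18
¬c = 1 − 0.47 = 0.53
b ⇒ a = min(1, 1 − 0.33 + 0.47) = min(1, 1.14) = 1.00
c ⊙ (b ⇒ a) = max(0, 0.47 + 1.00 − 1) = max(0, 0.47) = 0.47
¬(c ⊙ (b ⇒ a)) = 1 − 0.47 = 0.53
¬c ⇒ ¬(c ⊙ (b ⇒ a)) = min(1, 1 − 0.53 + 0.53) = min(1, 1.00) = 1.00
¬d ⊙ (¬c ⇒ ¬(c ⊙ (b ⇒ a))) = max(0, 0.18 + 1.00 − 1) = max(0, 0.18) = 0.18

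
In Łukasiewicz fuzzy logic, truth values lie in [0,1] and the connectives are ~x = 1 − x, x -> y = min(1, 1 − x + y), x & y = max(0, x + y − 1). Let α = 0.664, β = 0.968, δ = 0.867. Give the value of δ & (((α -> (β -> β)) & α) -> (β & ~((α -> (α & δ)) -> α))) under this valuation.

β -> β = min(1, 1 − 0.968 + 0.968) = min(1, 1.000) = 1.000
α -> (β -> β) = min(1, 1 − 0.664 + 1.000) = min(1, 1.336) = 1.000
(α -> (β -> β)) & α = max(0, 1.000 + 0.664 − 1) = max(0, 0.664) = 0.664
α & δ = max(0, 0.664 + 0.867 − 1) = max(0, 0.531) = 0.531
α -> (α & δ) = min(1, 1 − 0.664 + 0.531) = min(1, 0.867) = 0.867
(α -> (α & δ)) -> α = min(1, 1 − 0.867 + 0.664) = min(1, 0.797) = 0.797
~((α -> (α & δ)) -> α) = 1 − 0.797 = 0.203
β & ~((α -> (α & δ)) -> α) = max(0, 0.968 + 0.203 − 1) = max(0, 0.171) = 0.171
((α -> (β -> β)) & α) -> (β & ~((α -> (α & δ)) -> α)) = min(1, 1 − 0.664 + 0.171) = min(1, 0.507) = 0.507
δ & (((α -> (β -> β)) & α) -> (β & ~((α -> (α & δ)) -> α))) = max(0, 0.867 + 0.507 − 1) = max(0, 0.374) = 0.374

0.374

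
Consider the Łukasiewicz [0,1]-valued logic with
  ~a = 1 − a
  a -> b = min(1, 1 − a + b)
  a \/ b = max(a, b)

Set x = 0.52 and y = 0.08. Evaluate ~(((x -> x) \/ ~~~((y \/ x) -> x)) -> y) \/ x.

x -> x = min(1, 1 − 0.52 + 0.52) = min(1, 1.00) = 1.00
y \/ x = max(0.08, 0.52) = 0.52
(y \/ x) -> x = min(1, 1 − 0.52 + 0.52) = min(1, 1.00) = 1.00
~((y \/ x) -> x) = 1 − 1.00 = 0.00
~~((y \/ x) -> x) = 1 − 0.00 = 1.00
~~~((y \/ x) -> x) = 1 − 1.00 = 0.00
(x -> x) \/ ~~~((y \/ x) -> x) = max(1.00, 0.00) = 1.00
((x -> x) \/ ~~~((y \/ x) -> x)) -> y = min(1, 1 − 1.00 + 0.08) = min(1, 0.08) = 0.08
~(((x -> x) \/ ~~~((y \/ x) -> x)) -> y) = 1 − 0.08 = 0.92
~(((x -> x) \/ ~~~((y \/ x) -> x)) -> y) \/ x = max(0.92, 0.52) = 0.92

0.92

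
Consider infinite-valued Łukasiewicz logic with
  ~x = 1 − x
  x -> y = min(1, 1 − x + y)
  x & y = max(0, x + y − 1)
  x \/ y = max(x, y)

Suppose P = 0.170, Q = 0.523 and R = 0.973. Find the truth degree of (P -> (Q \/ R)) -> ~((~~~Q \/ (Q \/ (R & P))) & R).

Q \/ R = max(0.523, 0.973) = 0.973
P -> (Q \/ R) = min(1, 1 − 0.170 + 0.973) = min(1, 1.803) = 1.000
~Q = 1 − 0.523 = 0.477
~~Q = 1 − 0.477 = 0.523
~~~Q = 1 − 0.523 = 0.477
R & P = max(0, 0.973 + 0.170 − 1) = max(0, 0.143) = 0.143
Q \/ (R & P) = max(0.523, 0.143) = 0.523
~~~Q \/ (Q \/ (R & P)) = max(0.477, 0.523) = 0.523
(~~~Q \/ (Q \/ (R & P))) & R = max(0, 0.523 + 0.973 − 1) = max(0, 0.496) = 0.496
~((~~~Q \/ (Q \/ (R & P))) & R) = 1 − 0.496 = 0.504
(P -> (Q \/ R)) -> ~((~~~Q \/ (Q \/ (R & P))) & R) = min(1, 1 − 1.000 + 0.504) = min(1, 0.504) = 0.504

0.504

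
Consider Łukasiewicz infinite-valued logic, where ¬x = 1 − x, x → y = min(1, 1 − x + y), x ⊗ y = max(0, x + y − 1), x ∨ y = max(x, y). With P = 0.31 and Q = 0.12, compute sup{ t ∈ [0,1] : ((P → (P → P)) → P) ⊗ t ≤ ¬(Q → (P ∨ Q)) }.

P → P = min(1, 1 − 0.31 + 0.31) = min(1, 1.00) = 1.00
P → (P → P) = min(1, 1 − 0.31 + 1.00) = min(1, 1.69) = 1.00
(P → (P → P)) → P = min(1, 1 − 1.00 + 0.31) = min(1, 0.31) = 0.31
So the left factor is (P → (P → P)) → P = 0.31.
P ∨ Q = max(0.31, 0.12) = 0.31
Q → (P ∨ Q) = min(1, 1 − 0.12 + 0.31) = min(1, 1.19) = 1.00
¬(Q → (P ∨ Q)) = 1 − 1.00 = 0.00
So the right-hand bound is ¬(Q → (P ∨ Q)) = 0.00.
The residuum of the Łukasiewicz t-norm gives the supremum: min(1, 1 − 0.31 + 0.00).
1 − 0.31 + 0.00 = 0.69, so t = min(1, 0.69) = 0.69.
Check: 0.31 ⊗ 0.69 = max(0, 0.00) = 0.00 ≤ 0.00.

0.69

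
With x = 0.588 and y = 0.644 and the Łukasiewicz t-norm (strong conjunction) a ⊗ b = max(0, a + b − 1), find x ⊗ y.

x ⊗ y = max(0, 0.588 + 0.644 − 1) = max(0, 0.232) = 0.232
For comparison, the Gödel (minimum) t-norm min(a, b) would give 0.588.

0.232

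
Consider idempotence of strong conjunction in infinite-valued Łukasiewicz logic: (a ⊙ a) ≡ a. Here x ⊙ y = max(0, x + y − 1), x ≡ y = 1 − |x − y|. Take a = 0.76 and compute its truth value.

0.76

a ⊙ a = max(0, 0.76 + 0.76 − 1) = max(0, 0.52) = 0.52
(a ⊙ a) ≡ a = 1 − |0.52 − 0.76| = 1 − 0.24 = 0.76
(The value 0.76 < 1 shows this instance is not satisfied; fails in Ł∞ since a ⊗ a = max(0, 2a−1) ≠ a in general.)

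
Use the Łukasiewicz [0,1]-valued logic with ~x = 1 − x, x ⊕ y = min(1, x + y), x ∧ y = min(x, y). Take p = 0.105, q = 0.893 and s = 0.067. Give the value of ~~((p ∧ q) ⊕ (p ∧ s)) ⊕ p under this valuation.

0.277

p ∧ q = min(0.105, 0.893) = 0.105
p ∧ s = min(0.105, 0.067) = 0.067
(p ∧ q) ⊕ (p ∧ s) = min(1, 0.105 + 0.067) = min(1, 0.172) = 0.172
~((p ∧ q) ⊕ (p ∧ s)) = 1 − 0.172 = 0.828
~~((p ∧ q) ⊕ (p ∧ s)) = 1 − 0.828 = 0.172
~~((p ∧ q) ⊕ (p ∧ s)) ⊕ p = min(1, 0.172 + 0.105) = min(1, 0.277) = 0.277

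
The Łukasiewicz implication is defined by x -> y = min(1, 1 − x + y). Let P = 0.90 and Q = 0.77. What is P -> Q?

P -> Q = min(1, 1 − 0.90 + 0.77) = min(1, 0.87) = 0.87
For comparison, the Gödel implication (1 if x ≤ y else y) would give 0.77.

0.87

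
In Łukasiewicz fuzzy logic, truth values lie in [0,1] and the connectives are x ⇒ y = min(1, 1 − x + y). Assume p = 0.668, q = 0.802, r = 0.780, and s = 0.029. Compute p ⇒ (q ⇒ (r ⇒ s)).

r ⇒ s = min(1, 1 − 0.780 + 0.029) = min(1, 0.249) = 0.249
q ⇒ (r ⇒ s) = min(1, 1 − 0.802 + 0.249) = min(1, 0.447) = 0.447
p ⇒ (q ⇒ (r ⇒ s)) = min(1, 1 − 0.668 + 0.447) = min(1, 0.779) = 0.779

0.779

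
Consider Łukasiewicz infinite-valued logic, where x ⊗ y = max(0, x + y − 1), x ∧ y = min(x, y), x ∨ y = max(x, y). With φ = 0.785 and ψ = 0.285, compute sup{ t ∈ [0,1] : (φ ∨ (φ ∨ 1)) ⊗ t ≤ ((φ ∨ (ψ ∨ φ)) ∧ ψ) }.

φ ∨ 1 = max(0.785, 1.000) = 1.000
φ ∨ (φ ∨ 1) = max(0.785, 1.000) = 1.000
So the left factor is φ ∨ (φ ∨ 1) = 1.000.
ψ ∨ φ = max(0.285, 0.785) = 0.785
φ ∨ (ψ ∨ φ) = max(0.785, 0.785) = 0.785
(φ ∨ (ψ ∨ φ)) ∧ ψ = min(0.785, 0.285) = 0.285
So the right-hand bound is (φ ∨ (ψ ∨ φ)) ∧ ψ = 0.285.
The residuum of the Łukasiewicz t-norm gives the supremum: min(1, 1 − 1.000 + 0.285).
1 − 1.000 + 0.285 = 0.285, so t = min(1, 0.285) = 0.285.
Check: 1.000 ⊗ 0.285 = max(0, 0.285) = 0.285 ≤ 0.285.

0.285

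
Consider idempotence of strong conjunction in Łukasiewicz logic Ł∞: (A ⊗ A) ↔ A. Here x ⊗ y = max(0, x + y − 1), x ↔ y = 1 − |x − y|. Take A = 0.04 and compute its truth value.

0.96

A ⊗ A = max(0, 0.04 + 0.04 − 1) = max(0, -0.92) = 0.00
(A ⊗ A) ↔ A = 1 − |0.00 − 0.04| = 1 − 0.04 = 0.96
(The value 0.96 < 1 shows this instance is not satisfied; fails in Ł∞ since a ⊗ a = max(0, 2a−1) ≠ a in general.)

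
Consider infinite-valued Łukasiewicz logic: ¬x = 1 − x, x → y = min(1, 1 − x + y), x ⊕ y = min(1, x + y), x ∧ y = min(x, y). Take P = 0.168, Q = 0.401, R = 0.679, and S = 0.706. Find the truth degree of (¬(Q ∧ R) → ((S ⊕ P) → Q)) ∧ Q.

0.401

Q ∧ R = min(0.401, 0.679) = 0.401
¬(Q ∧ R) = 1 − 0.401 = 0.599
S ⊕ P = min(1, 0.706 + 0.168) = min(1, 0.874) = 0.874
(S ⊕ P) → Q = min(1, 1 − 0.874 + 0.401) = min(1, 0.527) = 0.527
¬(Q ∧ R) → ((S ⊕ P) → Q) = min(1, 1 − 0.599 + 0.527) = min(1, 0.928) = 0.928
(¬(Q ∧ R) → ((S ⊕ P) → Q)) ∧ Q = min(0.928, 0.401) = 0.401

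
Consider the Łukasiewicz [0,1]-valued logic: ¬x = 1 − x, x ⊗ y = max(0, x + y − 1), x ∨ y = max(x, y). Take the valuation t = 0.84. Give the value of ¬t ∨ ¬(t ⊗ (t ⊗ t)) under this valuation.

¬t = 1 − 0.84 = 0.16
t ⊗ t = max(0, 0.84 + 0.84 − 1) = max(0, 0.68) = 0.68
t ⊗ (t ⊗ t) = max(0, 0.84 + 0.68 − 1) = max(0, 0.52) = 0.52
¬(t ⊗ (t ⊗ t)) = 1 − 0.52 = 0.48
¬t ∨ ¬(t ⊗ (t ⊗ t)) = max(0.16, 0.48) = 0.48

0.48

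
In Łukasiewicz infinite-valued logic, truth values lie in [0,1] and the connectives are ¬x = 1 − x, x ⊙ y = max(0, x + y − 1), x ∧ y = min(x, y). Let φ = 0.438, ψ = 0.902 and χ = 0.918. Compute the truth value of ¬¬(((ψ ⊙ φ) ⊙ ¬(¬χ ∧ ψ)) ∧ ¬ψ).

0.098

ψ ⊙ φ = max(0, 0.902 + 0.438 − 1) = max(0, 0.340) = 0.340
¬χ = 1 − 0.918 = 0.082
¬χ ∧ ψ = min(0.082, 0.902) = 0.082
¬(¬χ ∧ ψ) = 1 − 0.082 = 0.918
(ψ ⊙ φ) ⊙ ¬(¬χ ∧ ψ) = max(0, 0.340 + 0.918 − 1) = max(0, 0.258) = 0.258
¬ψ = 1 − 0.902 = 0.098
((ψ ⊙ φ) ⊙ ¬(¬χ ∧ ψ)) ∧ ¬ψ = min(0.258, 0.098) = 0.098
¬(((ψ ⊙ φ) ⊙ ¬(¬χ ∧ ψ)) ∧ ¬ψ) = 1 − 0.098 = 0.902
¬¬(((ψ ⊙ φ) ⊙ ¬(¬χ ∧ ψ)) ∧ ¬ψ) = 1 − 0.902 = 0.098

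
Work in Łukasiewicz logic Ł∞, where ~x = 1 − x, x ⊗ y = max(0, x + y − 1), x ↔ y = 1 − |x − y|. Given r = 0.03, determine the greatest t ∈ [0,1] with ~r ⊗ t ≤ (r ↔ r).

1.00

~r = 1 − 0.03 = 0.97
So the left factor is ~r = 0.97.
r ↔ r = 1 − |0.03 − 0.03| = 1 − 0.00 = 1.00
So the right-hand bound is r ↔ r = 1.00.
The residuum of the Łukasiewicz t-norm gives the supremum: min(1, 1 − 0.97 + 1.00).
1 − 0.97 + 1.00 = 1.03, so t = min(1, 1.03) = 1.00.
Check: 0.97 ⊗ 1.00 = max(0, 0.97) = 0.97 ≤ 1.00.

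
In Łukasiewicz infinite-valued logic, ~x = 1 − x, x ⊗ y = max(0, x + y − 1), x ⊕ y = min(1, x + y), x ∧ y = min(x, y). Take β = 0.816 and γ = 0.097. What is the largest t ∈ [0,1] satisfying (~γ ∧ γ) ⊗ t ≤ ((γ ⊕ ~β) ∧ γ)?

~γ = 1 − 0.097 = 0.903
~γ ∧ γ = min(0.903, 0.097) = 0.097
So the left factor is ~γ ∧ γ = 0.097.
~β = 1 − 0.816 = 0.184
γ ⊕ ~β = min(1, 0.097 + 0.184) = min(1, 0.281) = 0.281
(γ ⊕ ~β) ∧ γ = min(0.281, 0.097) = 0.097
So the right-hand bound is (γ ⊕ ~β) ∧ γ = 0.097.
The residuum of the Łukasiewicz t-norm gives the supremum: min(1, 1 − 0.097 + 0.097).
1 − 0.097 + 0.097 = 1.000, so t = min(1, 1.000) = 1.000.
Check: 0.097 ⊗ 1.000 = max(0, 0.097) = 0.097 ≤ 0.097.

1.000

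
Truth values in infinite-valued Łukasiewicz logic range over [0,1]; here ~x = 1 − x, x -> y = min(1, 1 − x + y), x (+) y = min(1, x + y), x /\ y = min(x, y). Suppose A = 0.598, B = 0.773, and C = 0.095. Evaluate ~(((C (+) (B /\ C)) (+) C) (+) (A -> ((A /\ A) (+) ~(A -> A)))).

B /\ C = min(0.773, 0.095) = 0.095
C (+) (B /\ C) = min(1, 0.095 + 0.095) = min(1, 0.190) = 0.190
(C (+) (B /\ C)) (+) C = min(1, 0.190 + 0.095) = min(1, 0.285) = 0.285
A /\ A = min(0.598, 0.598) = 0.598
A -> A = min(1, 1 − 0.598 + 0.598) = min(1, 1.000) = 1.000
~(A -> A) = 1 − 1.000 = 0.000
(A /\ A) (+) ~(A -> A) = min(1, 0.598 + 0.000) = min(1, 0.598) = 0.598
A -> ((A /\ A) (+) ~(A -> A)) = min(1, 1 − 0.598 + 0.598) = min(1, 1.000) = 1.000
((C (+) (B /\ C)) (+) C) (+) (A -> ((A /\ A) (+) ~(A -> A))) = min(1, 0.285 + 1.000) = min(1, 1.285) = 1.000
~(((C (+) (B /\ C)) (+) C) (+) (A -> ((A /\ A) (+) ~(A -> A)))) = 1 − 1.000 = 0.000

0.000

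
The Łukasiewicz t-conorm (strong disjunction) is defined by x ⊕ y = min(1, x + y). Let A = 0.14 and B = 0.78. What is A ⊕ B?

0.92

A ⊕ B = min(1, 0.14 + 0.78) = min(1, 0.92) = 0.92
For comparison, the Gödel t-conorm max(x, y) would give 0.78.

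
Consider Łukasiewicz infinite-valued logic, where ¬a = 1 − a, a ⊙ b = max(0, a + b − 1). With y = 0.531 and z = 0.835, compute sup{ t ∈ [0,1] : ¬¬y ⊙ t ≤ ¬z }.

¬y = 1 − 0.531 = 0.469
¬¬y = 1 − 0.469 = 0.531
So the left factor is ¬¬y = 0.531.
¬z = 1 − 0.835 = 0.165
So the right-hand bound is ¬z = 0.165.
The residuum of the Łukasiewicz t-norm gives the supremum: min(1, 1 − 0.531 + 0.165).
1 − 0.531 + 0.165 = 0.634, so t = min(1, 0.634) = 0.634.
Check: 0.531 ⊙ 0.634 = max(0, 0.165) = 0.165 ≤ 0.165.

0.634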